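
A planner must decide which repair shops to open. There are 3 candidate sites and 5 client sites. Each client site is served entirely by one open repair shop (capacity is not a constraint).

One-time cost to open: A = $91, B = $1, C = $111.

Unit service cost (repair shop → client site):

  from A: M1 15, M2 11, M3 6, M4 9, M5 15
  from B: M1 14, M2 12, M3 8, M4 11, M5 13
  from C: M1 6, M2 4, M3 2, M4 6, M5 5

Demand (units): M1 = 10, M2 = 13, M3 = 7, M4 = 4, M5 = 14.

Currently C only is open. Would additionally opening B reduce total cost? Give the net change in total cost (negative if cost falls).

Current service cost with {C}: 220.
Adding B: each client site re-picks its cheapest; new service cost 220, saving 0.
Extra fixed cost: 1. Net change = 1 − 0 = 1.
(Totals: 331 → 332.)

No — net change +1 (cost rises by 1).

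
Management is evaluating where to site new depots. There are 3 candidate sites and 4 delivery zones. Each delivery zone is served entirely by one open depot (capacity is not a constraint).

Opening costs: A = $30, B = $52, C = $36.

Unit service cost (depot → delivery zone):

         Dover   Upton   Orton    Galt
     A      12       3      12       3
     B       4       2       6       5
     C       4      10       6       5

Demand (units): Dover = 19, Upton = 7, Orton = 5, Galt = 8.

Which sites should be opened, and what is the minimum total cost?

For any fixed open set, each delivery zone goes to its cheapest open site; total = fixed + service.
{B}: Dover→B 4·19=76, Upton→B 2·7=14, Orton→B 6·5=30, Galt→B 5·8=40. Service 160; fixed 52; total 212.
{A, C}: Dover→C 4·19=76, Upton→A 3·7=21, Orton→C 6·5=30, Galt→A 3·8=24. Service 151; fixed 66; total 217.
{A, B}: Dover→B 4·19=76, Upton→B 2·7=14, Orton→B 6·5=30, Galt→A 3·8=24. Service 144; fixed 82; total 226.
{A, B, C}: service 144 + fixed 118 = 262
(All 7 nonempty subsets were checked; B only is lowest.)

Open B only; minimum total cost 212.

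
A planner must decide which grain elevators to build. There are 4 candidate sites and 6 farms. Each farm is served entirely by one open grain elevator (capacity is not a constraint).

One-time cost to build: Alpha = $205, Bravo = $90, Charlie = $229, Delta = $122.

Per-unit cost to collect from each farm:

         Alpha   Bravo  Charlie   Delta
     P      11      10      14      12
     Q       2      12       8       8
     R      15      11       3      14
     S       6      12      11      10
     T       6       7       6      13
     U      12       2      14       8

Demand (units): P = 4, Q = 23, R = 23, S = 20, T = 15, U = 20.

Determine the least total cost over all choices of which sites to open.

For any fixed open set, each farm goes to its cheapest open site; total = fixed + service.
{Alpha, Bravo}: P→Bravo 10·4=40, Q→Alpha 2·23=46, R→Bravo 11·23=253, S→Alpha 6·20=120, T→Alpha 6·15=90, U→Bravo 2·20=40. Service 589; fixed 295; total 884.
{Alpha, Bravo, Charlie}: P→Bravo 10·4=40, Q→Alpha 2·23=46, R→Charlie 3·23=69, S→Alpha 6·20=120, T→Alpha 6·15=90, U→Bravo 2·20=40. Service 405; fixed 524; total 929.
{Bravo, Charlie}: P→Bravo 10·4=40, Q→Charlie 8·23=184, R→Charlie 3·23=69, S→Charlie 11·20=220, T→Charlie 6·15=90, U→Bravo 2·20=40. Service 643; fixed 319; total 962.
{Alpha, Bravo, Charlie, Delta}: service 405 + fixed 646 = 1051
(All 15 nonempty subsets were checked; Alpha and Bravo is lowest.)

Minimum total cost: 884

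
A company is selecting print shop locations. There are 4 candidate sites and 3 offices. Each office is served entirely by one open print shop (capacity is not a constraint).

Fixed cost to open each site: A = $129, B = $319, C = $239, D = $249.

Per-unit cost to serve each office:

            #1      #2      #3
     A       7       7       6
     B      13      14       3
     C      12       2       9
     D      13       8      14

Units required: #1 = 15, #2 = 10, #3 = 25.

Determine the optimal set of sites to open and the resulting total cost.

Open A only; minimum total cost 454.

For any fixed open set, each office goes to its cheapest open site; total = fixed + service.
{A}: #1→A 7·15=105, #2→A 7·10=70, #3→A 6·25=150. Service 325; fixed 129; total 454.
{A, C}: service 275 + fixed 368 = 643
{C}: service 425 + fixed 239 = 664
{A, B, C, D}: service 200 + fixed 936 = 1136
No other subset beats 454.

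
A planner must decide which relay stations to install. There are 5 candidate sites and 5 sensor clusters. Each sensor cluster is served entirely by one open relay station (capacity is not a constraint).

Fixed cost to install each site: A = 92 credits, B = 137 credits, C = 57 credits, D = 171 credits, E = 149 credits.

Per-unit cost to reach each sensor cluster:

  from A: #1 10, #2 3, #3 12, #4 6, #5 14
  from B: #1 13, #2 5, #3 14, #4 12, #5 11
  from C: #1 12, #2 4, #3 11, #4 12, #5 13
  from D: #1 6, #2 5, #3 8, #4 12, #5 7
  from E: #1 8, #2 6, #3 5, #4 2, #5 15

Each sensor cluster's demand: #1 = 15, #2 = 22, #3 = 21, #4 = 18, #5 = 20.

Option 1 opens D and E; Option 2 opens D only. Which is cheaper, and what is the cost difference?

Option 1: {D, E}: #1→D 6·15=90, #2→D 5·22=110, #3→E 5·21=105, #4→E 2·18=36, #5→D 7·20=140. Service 481; fixed 320; total 801.
Option 2: {D}: #1→D 6·15=90, #2→D 5·22=110, #3→D 8·21=168, #4→D 12·18=216, #5→D 7·20=140. Service 724; fixed 171; total 895.
Difference: |801 − 895| = 94.

Option 1 is cheaper by 94.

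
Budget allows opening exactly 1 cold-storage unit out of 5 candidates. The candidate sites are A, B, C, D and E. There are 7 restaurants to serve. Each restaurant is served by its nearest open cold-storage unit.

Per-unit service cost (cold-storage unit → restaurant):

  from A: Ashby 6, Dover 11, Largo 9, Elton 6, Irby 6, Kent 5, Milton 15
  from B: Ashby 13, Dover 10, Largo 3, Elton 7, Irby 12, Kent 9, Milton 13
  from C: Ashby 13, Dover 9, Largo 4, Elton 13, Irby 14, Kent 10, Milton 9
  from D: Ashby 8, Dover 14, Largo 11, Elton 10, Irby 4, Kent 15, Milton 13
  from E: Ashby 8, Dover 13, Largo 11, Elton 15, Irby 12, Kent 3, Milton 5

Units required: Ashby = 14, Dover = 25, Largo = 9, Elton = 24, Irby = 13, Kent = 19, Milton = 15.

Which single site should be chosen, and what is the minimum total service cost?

With exactly 1 open, each restaurant uses its cheapest among the chosen.
{A}: Ashby→A 6·14=84, Dover→A 11·25=275, Largo→A 9·9=81, Elton→A 6·24=144, Irby→A 6·13=78, Kent→A 5·19=95, Milton→A 15·15=225. Service cost 982.
{B}: service cost 1149
{E}: service cost 1184
Among all 5 size-1 choices, {A} is lowest.

Choose A only; total service cost 982.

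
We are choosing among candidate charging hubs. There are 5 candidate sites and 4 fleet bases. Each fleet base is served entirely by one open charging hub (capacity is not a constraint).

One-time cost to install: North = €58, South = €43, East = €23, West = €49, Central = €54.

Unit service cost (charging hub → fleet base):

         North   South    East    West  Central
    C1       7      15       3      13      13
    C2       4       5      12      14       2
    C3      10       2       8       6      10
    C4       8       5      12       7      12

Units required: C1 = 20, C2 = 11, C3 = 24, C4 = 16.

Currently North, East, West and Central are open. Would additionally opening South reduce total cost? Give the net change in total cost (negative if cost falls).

Yes — net change −85 (cost falls by 85).

Current service cost with {North, East, West, Central}: 338.
Adding South: each fleet base re-picks its cheapest; new service cost 210, saving 128.
Extra fixed cost: 43. Net change = 43 − 128 = -85.
(Totals: 522 → 437.)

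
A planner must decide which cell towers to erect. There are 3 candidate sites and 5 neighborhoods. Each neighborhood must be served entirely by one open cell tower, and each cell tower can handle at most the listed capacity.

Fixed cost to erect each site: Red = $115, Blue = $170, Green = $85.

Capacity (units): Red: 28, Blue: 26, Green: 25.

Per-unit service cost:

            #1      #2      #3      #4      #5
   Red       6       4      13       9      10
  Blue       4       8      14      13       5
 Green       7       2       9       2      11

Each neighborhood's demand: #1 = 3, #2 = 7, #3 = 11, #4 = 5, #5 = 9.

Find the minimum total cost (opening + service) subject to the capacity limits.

Open {Red, Green}: #1→Red 6·3=18, #2→Green 2·7=14, #3→Green 9·11=99, #4→Green 2·5=10, #5→Red 10·9=90.
Loads: Red carries 12/28, Green carries 23/25. Service 231; fixed 200; total 431.
Next best feasible plan costs 435.

Minimum total cost: 431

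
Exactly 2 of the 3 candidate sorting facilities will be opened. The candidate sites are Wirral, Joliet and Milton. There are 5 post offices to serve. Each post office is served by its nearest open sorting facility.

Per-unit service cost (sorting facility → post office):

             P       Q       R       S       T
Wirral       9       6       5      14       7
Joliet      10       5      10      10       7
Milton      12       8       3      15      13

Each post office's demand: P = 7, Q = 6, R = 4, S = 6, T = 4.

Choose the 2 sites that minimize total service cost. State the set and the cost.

With exactly 2 open, each post office uses its cheapest among the chosen.
{Joliet, Milton}: P→Joliet 10·7=70, Q→Joliet 5·6=30, R→Milton 3·4=12, S→Joliet 10·6=60, T→Joliet 7·4=28. Service cost 200.
{Wirral, Joliet}: service cost 201
{Wirral, Milton}: service cost 223
Among all 3 size-2 choices, {Joliet, Milton} is lowest.

Choose Joliet and Milton; total service cost 200.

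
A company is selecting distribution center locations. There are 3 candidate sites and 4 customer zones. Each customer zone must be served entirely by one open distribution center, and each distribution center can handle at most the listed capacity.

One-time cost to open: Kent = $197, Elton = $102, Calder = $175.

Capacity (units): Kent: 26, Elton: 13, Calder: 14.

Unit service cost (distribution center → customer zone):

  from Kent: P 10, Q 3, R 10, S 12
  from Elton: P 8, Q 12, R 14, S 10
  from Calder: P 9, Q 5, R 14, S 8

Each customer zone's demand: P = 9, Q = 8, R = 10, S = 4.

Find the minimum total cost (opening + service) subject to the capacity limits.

Minimum total cost: 535

Open {Kent, Elton}: P→Elton 8·9=72, Q→Kent 3·8=24, R→Kent 10·10=100, S→Elton 10·4=40.
Loads: Kent carries 18/26, Elton carries 13/13. Service 236; fixed 299; total 535.
Next best feasible plan costs 543.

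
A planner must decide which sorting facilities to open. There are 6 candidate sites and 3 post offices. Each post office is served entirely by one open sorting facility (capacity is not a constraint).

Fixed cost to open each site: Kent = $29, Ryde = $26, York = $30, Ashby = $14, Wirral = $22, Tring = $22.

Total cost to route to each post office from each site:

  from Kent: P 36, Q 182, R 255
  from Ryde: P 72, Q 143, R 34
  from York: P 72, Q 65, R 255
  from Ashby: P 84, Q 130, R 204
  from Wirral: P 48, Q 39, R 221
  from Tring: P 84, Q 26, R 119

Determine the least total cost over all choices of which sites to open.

For any fixed open set, each post office goes to its cheapest open site; total = fixed + service.
{Ryde, Wirral}: P→Wirral 48, Q→Wirral 39, R→Ryde 34. Service 121; fixed 48; total 169.
{Kent, Ryde, Tring}: service 96 + fixed 77 = 173
{Ryde, Wirral, Tring}: service 108 + fixed 70 = 178
{Kent, Ryde, York, Ashby, Wirral, Tring}: service 96 + fixed 143 = 239
No other subset beats 169.

Minimum total cost: 169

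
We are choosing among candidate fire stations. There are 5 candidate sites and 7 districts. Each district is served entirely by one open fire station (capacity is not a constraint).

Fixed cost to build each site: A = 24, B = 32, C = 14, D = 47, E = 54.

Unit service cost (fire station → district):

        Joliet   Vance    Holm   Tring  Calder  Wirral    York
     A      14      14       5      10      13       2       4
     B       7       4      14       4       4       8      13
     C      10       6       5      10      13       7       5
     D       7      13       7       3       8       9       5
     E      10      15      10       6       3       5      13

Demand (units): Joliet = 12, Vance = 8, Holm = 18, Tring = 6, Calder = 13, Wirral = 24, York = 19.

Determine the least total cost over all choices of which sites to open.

Minimum total cost: 462

For any fixed open set, each district goes to its cheapest open site; total = fixed + service.
{A, B}: Joliet→B 7·12=84, Vance→B 4·8=32, Holm→A 5·18=90, Tring→B 4·6=24, Calder→B 4·13=52, Wirral→A 2·24=48, York→A 4·19=76. Service 406; fixed 56; total 462.
{A, B, C}: Joliet→B 7·12=84, Vance→B 4·8=32, Holm→A 5·18=90, Tring→B 4·6=24, Calder→B 4·13=52, Wirral→A 2·24=48, York→A 4·19=76. Service 406; fixed 70; total 476.
{A, B, D}: Joliet→B 7·12=84, Vance→B 4·8=32, Holm→A 5·18=90, Tring→D 3·6=18, Calder→B 4·13=52, Wirral→A 2·24=48, York→A 4·19=76. Service 400; fixed 103; total 503.
{A, B, C, D, E}: Joliet→B 7·12=84, Vance→B 4·8=32, Holm→A 5·18=90, Tring→D 3·6=18, Calder→E 3·13=39, Wirral→A 2·24=48, York→A 4·19=76. Service 387; fixed 171; total 558.
No other subset beats 462.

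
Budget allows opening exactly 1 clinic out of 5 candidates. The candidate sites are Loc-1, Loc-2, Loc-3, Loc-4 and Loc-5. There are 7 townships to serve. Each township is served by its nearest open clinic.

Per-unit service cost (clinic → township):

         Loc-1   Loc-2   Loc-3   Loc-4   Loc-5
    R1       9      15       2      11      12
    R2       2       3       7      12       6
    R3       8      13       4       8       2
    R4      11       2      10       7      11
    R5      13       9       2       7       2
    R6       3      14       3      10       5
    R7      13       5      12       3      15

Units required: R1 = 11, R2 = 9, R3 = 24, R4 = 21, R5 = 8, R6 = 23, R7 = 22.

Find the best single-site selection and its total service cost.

With exactly 1 open, each township uses its cheapest among the chosen.
{Loc-3}: R1→Loc-3 2·11=22, R2→Loc-3 7·9=63, R3→Loc-3 4·24=96, R4→Loc-3 10·21=210, R5→Loc-3 2·8=16, R6→Loc-3 3·23=69, R7→Loc-3 12·22=264. Service cost 740.
{Loc-4}: service cost 920
{Loc-5}: service cost 926
Among all 5 size-1 choices, {Loc-3} is lowest.

Choose Loc-3 only; total service cost 740.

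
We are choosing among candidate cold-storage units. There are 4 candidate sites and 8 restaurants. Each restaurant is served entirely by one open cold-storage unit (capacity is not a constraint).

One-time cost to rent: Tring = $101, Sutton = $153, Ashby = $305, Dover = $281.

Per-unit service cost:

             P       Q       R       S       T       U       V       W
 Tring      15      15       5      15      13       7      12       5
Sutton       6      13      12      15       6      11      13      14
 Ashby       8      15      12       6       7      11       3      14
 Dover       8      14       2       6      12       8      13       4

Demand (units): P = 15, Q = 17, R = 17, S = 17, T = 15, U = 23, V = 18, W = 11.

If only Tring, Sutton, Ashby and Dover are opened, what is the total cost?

Total cost: 1636

Each restaurant is assigned to its cheapest site among the open ones.
{Tring, Sutton, Ashby, Dover}: P→Sutton 6·15=90, Q→Sutton 13·17=221, R→Dover 2·17=34, S→Ashby 6·17=102, T→Sutton 6·15=90, U→Tring 7·23=161, V→Ashby 3·18=54, W→Dover 4·11=44. Service 796; fixed 840; total 1636.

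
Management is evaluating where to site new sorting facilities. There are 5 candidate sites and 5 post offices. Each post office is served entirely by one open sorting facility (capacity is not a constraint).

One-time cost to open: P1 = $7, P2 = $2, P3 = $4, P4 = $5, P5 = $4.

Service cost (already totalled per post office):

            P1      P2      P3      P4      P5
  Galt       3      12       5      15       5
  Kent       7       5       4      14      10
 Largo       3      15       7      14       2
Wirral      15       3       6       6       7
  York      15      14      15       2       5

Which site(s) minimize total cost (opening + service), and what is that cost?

For any fixed open set, each post office goes to its cheapest open site; total = fixed + service.
{P2, P5}: Galt→P5 5, Kent→P2 5, Largo→P5 2, Wirral→P2 3, York→P5 5. Service 20; fixed 6; total 26.
{P2, P4, P5}: service 17 + fixed 11 = 28
{P2, P3, P5}: Galt→P3 5, Kent→P3 4, Largo→P5 2, Wirral→P2 3, York→P5 5. Service 19; fixed 10; total 29.
{P1, P2, P3, P4, P5}: service 14 + fixed 22 = 36
No other subset beats 26.

Open P2 and P5; minimum total cost 26.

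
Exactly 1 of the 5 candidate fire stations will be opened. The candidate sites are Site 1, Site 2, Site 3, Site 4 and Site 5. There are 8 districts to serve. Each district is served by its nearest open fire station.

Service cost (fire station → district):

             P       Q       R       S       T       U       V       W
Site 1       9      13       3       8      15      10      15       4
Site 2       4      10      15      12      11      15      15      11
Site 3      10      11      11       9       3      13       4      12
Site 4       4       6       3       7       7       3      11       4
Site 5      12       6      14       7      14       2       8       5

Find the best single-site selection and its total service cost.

Choose Site 4 only; total service cost 45.

With exactly 1 open, each district uses its cheapest among the chosen.
{Site 4}: P→Site 4 4, Q→Site 4 6, R→Site 4 3, S→Site 4 7, T→Site 4 7, U→Site 4 3, V→Site 4 11, W→Site 4 4. Service cost 45.
{Site 5}: service cost 68
{Site 3}: service cost 73
Among all 5 size-1 choices, {Site 4} is lowest.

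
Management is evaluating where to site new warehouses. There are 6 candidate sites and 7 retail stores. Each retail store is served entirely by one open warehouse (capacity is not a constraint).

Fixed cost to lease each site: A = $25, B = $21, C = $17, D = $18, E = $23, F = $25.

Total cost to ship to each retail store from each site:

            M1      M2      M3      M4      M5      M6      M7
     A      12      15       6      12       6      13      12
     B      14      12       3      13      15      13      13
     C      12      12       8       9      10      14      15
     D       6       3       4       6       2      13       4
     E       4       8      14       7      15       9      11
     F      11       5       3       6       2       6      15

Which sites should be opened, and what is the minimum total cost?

For any fixed open set, each retail store goes to its cheapest open site; total = fixed + service.
{D}: M1→D 6, M2→D 3, M3→D 4, M4→D 6, M5→D 2, M6→D 13, M7→D 4. Service 38; fixed 18; total 56.
{C, D}: M1→D 6, M2→D 3, M3→D 4, M4→D 6, M5→D 2, M6→D 13, M7→D 4. Service 38; fixed 35; total 73.
{D, E}: service 32 + fixed 41 = 73
{A, B, C, D, E, F}: service 28 + fixed 129 = 157
No other subset beats 56.

Open D only; minimum total cost 56.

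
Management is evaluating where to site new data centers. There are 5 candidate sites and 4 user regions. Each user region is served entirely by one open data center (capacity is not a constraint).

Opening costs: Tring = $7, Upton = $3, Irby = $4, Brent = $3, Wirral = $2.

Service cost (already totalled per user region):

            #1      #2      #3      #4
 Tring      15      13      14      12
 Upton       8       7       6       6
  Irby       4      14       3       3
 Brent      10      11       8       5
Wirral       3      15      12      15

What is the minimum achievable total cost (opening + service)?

For any fixed open set, each user region goes to its cheapest open site; total = fixed + service.
{Upton, Irby}: #1→Irby 4, #2→Upton 7, #3→Irby 3, #4→Irby 3. Service 17; fixed 7; total 24.
{Upton, Irby, Wirral}: service 16 + fixed 9 = 25
{Upton, Irby, Brent}: #1→Irby 4, #2→Upton 7, #3→Irby 3, #4→Irby 3. Service 17; fixed 10; total 27.
{Tring, Upton, Irby, Brent, Wirral}: #1→Wirral 3, #2→Upton 7, #3→Irby 3, #4→Irby 3. Service 16; fixed 19; total 35.
No other subset beats 24.

Minimum total cost: 24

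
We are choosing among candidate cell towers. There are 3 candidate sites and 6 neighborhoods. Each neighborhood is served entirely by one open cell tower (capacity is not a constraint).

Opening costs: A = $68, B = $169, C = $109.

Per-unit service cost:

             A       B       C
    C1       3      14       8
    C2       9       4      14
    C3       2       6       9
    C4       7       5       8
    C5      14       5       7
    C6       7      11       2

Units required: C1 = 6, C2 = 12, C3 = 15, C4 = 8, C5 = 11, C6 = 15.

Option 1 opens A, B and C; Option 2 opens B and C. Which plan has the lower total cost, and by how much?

Option 1: {A, B, C}: C1→A 3·6=18, C2→B 4·12=48, C3→A 2·15=30, C4→B 5·8=40, C5→B 5·11=55, C6→C 2·15=30. Service 221; fixed 346; total 567.
Option 2: {B, C}: C1→C 8·6=48, C2→B 4·12=48, C3→B 6·15=90, C4→B 5·8=40, C5→B 5·11=55, C6→C 2·15=30. Service 311; fixed 278; total 589.
Difference: |567 − 589| = 22.

Option 1 is cheaper by 22.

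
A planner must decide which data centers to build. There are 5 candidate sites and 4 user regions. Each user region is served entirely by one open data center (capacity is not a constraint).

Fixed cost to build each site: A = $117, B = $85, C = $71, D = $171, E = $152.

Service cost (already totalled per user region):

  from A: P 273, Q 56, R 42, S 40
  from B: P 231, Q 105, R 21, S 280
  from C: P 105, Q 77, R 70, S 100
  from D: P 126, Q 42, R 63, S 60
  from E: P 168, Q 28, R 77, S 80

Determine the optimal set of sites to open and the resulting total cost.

For any fixed open set, each user region goes to its cheapest open site; total = fixed + service.
{C}: P→C 105, Q→C 77, R→C 70, S→C 100. Service 352; fixed 71; total 423.
{A, C}: P→C 105, Q→A 56, R→A 42, S→A 40. Service 243; fixed 188; total 431.
{B, C}: P→C 105, Q→C 77, R→B 21, S→C 100. Service 303; fixed 156; total 459.
{A, B, C, D, E}: service 194 + fixed 596 = 790
No other subset beats 423.

Open C only; minimum total cost 423.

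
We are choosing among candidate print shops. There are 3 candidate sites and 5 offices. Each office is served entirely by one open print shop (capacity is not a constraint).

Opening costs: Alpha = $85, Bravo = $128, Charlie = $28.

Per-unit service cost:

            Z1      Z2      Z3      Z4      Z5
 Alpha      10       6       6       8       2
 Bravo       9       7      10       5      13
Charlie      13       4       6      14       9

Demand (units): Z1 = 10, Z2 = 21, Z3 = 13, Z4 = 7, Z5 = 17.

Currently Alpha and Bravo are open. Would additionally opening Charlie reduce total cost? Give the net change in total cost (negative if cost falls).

Yes — net change −14 (cost falls by 14).

Current service cost with {Alpha, Bravo}: 363.
Adding Charlie: each office re-picks its cheapest; new service cost 321, saving 42.
Extra fixed cost: 28. Net change = 28 − 42 = -14.
(Totals: 576 → 562.)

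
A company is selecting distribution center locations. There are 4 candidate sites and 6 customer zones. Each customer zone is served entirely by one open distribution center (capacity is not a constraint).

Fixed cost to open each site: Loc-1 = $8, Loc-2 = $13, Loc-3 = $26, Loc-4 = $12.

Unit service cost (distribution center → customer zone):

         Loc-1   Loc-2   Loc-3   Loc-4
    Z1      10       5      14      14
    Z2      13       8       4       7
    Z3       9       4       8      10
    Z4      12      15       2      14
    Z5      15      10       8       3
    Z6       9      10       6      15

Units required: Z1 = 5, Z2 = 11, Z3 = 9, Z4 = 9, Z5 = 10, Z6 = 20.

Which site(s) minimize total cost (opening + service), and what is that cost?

Open Loc-2, Loc-3 and Loc-4; minimum total cost 324.

For any fixed open set, each customer zone goes to its cheapest open site; total = fixed + service.
{Loc-2, Loc-3, Loc-4}: Z1→Loc-2 5·5=25, Z2→Loc-3 4·11=44, Z3→Loc-2 4·9=36, Z4→Loc-3 2·9=18, Z5→Loc-4 3·10=30, Z6→Loc-3 6·20=120. Service 273; fixed 51; total 324.
{Loc-1, Loc-2, Loc-3, Loc-4}: Z1→Loc-2 5·5=25, Z2→Loc-3 4·11=44, Z3→Loc-2 4·9=36, Z4→Loc-3 2·9=18, Z5→Loc-4 3·10=30, Z6→Loc-3 6·20=120. Service 273; fixed 59; total 332.
{Loc-2, Loc-3}: service 323 + fixed 39 = 362
{Loc-1}: service 712 + fixed 8 = 720
No other subset beats 324.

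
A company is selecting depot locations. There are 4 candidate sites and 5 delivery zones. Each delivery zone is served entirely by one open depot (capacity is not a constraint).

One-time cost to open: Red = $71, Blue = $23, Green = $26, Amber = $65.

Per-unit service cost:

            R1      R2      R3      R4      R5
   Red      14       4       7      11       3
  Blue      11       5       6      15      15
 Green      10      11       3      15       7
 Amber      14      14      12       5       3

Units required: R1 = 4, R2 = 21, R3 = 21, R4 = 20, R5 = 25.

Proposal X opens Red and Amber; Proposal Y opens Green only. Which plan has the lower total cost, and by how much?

Proposal X is cheaper by 237.

Proposal X: {Red, Amber}: R1→Red 14·4=56, R2→Red 4·21=84, R3→Red 7·21=147, R4→Amber 5·20=100, R5→Red 3·25=75. Service 462; fixed 136; total 598.
Proposal Y: {Green}: R1→Green 10·4=40, R2→Green 11·21=231, R3→Green 3·21=63, R4→Green 15·20=300, R5→Green 7·25=175. Service 809; fixed 26; total 835.
Difference: |598 − 835| = 237.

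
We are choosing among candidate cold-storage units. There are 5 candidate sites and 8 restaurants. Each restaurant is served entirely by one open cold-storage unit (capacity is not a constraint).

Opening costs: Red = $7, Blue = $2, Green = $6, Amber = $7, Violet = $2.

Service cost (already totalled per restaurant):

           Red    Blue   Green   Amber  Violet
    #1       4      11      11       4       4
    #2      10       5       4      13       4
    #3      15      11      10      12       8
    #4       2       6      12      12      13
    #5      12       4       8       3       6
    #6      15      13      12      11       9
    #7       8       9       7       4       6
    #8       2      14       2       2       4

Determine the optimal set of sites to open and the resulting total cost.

For any fixed open set, each restaurant goes to its cheapest open site; total = fixed + service.
{Blue, Violet}: #1→Violet 4, #2→Violet 4, #3→Violet 8, #4→Blue 6, #5→Blue 4, #6→Violet 9, #7→Violet 6, #8→Violet 4. Service 45; fixed 4; total 49.
{Red, Blue, Violet}: #1→Red 4, #2→Violet 4, #3→Violet 8, #4→Red 2, #5→Blue 4, #6→Violet 9, #7→Violet 6, #8→Red 2. Service 39; fixed 11; total 50.
{Red, Violet}: #1→Red 4, #2→Violet 4, #3→Violet 8, #4→Red 2, #5→Violet 6, #6→Violet 9, #7→Violet 6, #8→Red 2. Service 41; fixed 9; total 50.
{Red, Blue, Green, Amber, Violet}: service 36 + fixed 24 = 60
No other subset beats 49.

Open Blue and Violet; minimum total cost 49.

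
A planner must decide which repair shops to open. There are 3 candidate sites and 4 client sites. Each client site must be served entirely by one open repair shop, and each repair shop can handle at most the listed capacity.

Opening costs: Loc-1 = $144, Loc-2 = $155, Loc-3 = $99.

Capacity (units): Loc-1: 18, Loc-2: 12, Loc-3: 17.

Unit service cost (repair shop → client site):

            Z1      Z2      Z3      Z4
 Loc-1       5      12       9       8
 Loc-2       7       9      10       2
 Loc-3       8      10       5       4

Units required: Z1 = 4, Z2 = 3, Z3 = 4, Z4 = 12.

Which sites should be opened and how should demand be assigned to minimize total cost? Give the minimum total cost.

Minimum total cost: 360

Open {Loc-2, Loc-3}: Z1→Loc-3 8·4=32, Z2→Loc-3 10·3=30, Z3→Loc-3 5·4=20, Z4→Loc-2 2·12=24.
Loads: Loc-2 carries 12/12, Loc-3 carries 11/17. Service 106; fixed 254; total 360.
Next best feasible plan costs 367.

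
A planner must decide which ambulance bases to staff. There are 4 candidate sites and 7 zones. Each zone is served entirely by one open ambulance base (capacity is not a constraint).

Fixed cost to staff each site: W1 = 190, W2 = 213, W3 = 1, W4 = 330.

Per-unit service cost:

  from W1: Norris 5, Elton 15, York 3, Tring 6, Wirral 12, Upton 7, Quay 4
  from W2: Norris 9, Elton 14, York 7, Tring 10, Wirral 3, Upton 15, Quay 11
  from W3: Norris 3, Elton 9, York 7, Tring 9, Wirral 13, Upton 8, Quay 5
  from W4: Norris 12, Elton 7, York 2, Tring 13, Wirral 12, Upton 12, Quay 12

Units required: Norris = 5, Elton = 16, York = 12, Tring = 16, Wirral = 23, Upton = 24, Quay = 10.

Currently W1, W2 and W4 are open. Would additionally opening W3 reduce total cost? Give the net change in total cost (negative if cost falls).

Yes — net change −9 (cost falls by 9).

Current service cost with {W1, W2, W4}: 534.
Adding W3: each zone re-picks its cheapest; new service cost 524, saving 10.
Extra fixed cost: 1. Net change = 1 − 10 = -9.
(Totals: 1267 → 1258.)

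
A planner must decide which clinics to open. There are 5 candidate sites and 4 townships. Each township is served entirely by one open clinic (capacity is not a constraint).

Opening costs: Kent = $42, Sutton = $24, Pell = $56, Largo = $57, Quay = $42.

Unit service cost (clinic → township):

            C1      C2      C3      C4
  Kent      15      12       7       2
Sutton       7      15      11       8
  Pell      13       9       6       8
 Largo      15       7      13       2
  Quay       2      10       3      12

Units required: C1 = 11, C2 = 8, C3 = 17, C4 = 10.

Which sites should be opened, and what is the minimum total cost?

For any fixed open set, each township goes to its cheapest open site; total = fixed + service.
{Largo, Quay}: C1→Quay 2·11=22, C2→Largo 7·8=56, C3→Quay 3·17=51, C4→Largo 2·10=20. Service 149; fixed 99; total 248.
{Kent, Quay}: C1→Quay 2·11=22, C2→Quay 10·8=80, C3→Quay 3·17=51, C4→Kent 2·10=20. Service 173; fixed 84; total 257.
{Sutton, Largo, Quay}: C1→Quay 2·11=22, C2→Largo 7·8=56, C3→Quay 3·17=51, C4→Largo 2·10=20. Service 149; fixed 123; total 272.
{Kent, Sutton, Pell, Largo, Quay}: C1→Quay 2·11=22, C2→Largo 7·8=56, C3→Quay 3·17=51, C4→Kent 2·10=20. Service 149; fixed 221; total 370.
No other subset beats 248.

Open Largo and Quay; minimum total cost 248.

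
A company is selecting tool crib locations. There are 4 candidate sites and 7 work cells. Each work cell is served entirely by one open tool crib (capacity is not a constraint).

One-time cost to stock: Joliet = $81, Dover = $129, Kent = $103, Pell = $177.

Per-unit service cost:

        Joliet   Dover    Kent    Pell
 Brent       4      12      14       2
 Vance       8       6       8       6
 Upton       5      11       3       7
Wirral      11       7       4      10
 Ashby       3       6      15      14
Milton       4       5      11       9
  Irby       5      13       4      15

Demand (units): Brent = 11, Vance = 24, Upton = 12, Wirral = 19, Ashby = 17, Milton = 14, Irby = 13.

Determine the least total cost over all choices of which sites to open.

For any fixed open set, each work cell goes to its cheapest open site; total = fixed + service.
{Joliet, Kent}: Brent→Joliet 4·11=44, Vance→Joliet 8·24=192, Upton→Kent 3·12=36, Wirral→Kent 4·19=76, Ashby→Joliet 3·17=51, Milton→Joliet 4·14=56, Irby→Kent 4·13=52. Service 507; fixed 184; total 691.
{Joliet}: Brent→Joliet 4·11=44, Vance→Joliet 8·24=192, Upton→Joliet 5·12=60, Wirral→Joliet 11·19=209, Ashby→Joliet 3·17=51, Milton→Joliet 4·14=56, Irby→Joliet 5·13=65. Service 677; fixed 81; total 758.
{Joliet, Dover}: service 553 + fixed 210 = 763
{Joliet, Dover, Kent, Pell}: service 437 + fixed 490 = 927
No other subset beats 691.

Minimum total cost: 691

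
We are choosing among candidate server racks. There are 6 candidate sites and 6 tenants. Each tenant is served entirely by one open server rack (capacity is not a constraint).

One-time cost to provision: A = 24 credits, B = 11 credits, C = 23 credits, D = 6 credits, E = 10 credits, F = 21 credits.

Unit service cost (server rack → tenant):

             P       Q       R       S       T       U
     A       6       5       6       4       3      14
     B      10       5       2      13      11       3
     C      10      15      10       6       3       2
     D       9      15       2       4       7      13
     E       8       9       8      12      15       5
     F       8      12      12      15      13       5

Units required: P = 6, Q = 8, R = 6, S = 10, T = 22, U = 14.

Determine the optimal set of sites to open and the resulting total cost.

Open A and B; minimum total cost 271.

For any fixed open set, each tenant goes to its cheapest open site; total = fixed + service.
{A, B}: P→A 6·6=36, Q→A 5·8=40, R→B 2·6=12, S→A 4·10=40, T→A 3·22=66, U→B 3·14=42. Service 236; fixed 35; total 271.
{A, C, D}: service 222 + fixed 53 = 275
{A, B, D}: service 236 + fixed 41 = 277
{A, B, C, D, E, F}: P→A 6·6=36, Q→A 5·8=40, R→B 2·6=12, S→A 4·10=40, T→A 3·22=66, U→C 2·14=28. Service 222; fixed 95; total 317.
No other subset beats 271.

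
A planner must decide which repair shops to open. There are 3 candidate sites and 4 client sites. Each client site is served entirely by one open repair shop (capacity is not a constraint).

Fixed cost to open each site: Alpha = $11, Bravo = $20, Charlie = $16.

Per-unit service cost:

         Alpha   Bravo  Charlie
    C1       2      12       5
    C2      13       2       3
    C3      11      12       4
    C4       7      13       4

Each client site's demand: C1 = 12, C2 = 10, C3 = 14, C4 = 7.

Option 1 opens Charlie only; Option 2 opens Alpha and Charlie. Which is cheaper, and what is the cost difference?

Option 1: {Charlie}: C1→Charlie 5·12=60, C2→Charlie 3·10=30, C3→Charlie 4·14=56, C4→Charlie 4·7=28. Service 174; fixed 16; total 190.
Option 2: {Alpha, Charlie}: C1→Alpha 2·12=24, C2→Charlie 3·10=30, C3→Charlie 4·14=56, C4→Charlie 4·7=28. Service 138; fixed 27; total 165.
Difference: |190 − 165| = 25.

Option 2 is cheaper by 25.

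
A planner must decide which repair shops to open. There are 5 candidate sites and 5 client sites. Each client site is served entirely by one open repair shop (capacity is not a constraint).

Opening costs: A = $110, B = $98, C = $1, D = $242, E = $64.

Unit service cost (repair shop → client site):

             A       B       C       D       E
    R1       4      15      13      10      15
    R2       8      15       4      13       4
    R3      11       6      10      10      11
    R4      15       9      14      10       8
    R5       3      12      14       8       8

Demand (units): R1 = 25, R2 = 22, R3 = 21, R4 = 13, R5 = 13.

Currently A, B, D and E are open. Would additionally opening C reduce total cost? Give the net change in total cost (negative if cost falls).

No — net change +1 (cost rises by 1).

Current service cost with {A, B, D, E}: 457.
Adding C: each client site re-picks its cheapest; new service cost 457, saving 0.
Extra fixed cost: 1. Net change = 1 − 0 = 1.
(Totals: 971 → 972.)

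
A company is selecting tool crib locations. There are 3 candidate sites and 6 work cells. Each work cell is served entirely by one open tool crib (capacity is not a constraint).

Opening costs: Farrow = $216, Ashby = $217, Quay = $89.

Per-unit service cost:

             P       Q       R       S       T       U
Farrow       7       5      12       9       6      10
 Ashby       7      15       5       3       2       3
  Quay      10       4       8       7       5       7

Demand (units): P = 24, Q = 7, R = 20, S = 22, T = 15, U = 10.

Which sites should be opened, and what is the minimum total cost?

Open Ashby only; minimum total cost 716.

For any fixed open set, each work cell goes to its cheapest open site; total = fixed + service.
{Ashby}: P→Ashby 7·24=168, Q→Ashby 15·7=105, R→Ashby 5·20=100, S→Ashby 3·22=66, T→Ashby 2·15=30, U→Ashby 3·10=30. Service 499; fixed 217; total 716.
{Ashby, Quay}: P→Ashby 7·24=168, Q→Quay 4·7=28, R→Ashby 5·20=100, S→Ashby 3·22=66, T→Ashby 2·15=30, U→Ashby 3·10=30. Service 422; fixed 306; total 728.
{Quay}: service 727 + fixed 89 = 816
{Farrow, Ashby, Quay}: service 422 + fixed 522 = 944
No other subset beats 716.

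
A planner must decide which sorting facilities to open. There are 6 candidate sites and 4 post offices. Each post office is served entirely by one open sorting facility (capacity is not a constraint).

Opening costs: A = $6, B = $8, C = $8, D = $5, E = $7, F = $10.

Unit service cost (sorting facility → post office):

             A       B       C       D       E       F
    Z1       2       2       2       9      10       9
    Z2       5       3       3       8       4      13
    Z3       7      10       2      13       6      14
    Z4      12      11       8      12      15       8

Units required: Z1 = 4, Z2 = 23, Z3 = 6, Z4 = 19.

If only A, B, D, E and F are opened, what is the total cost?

Total cost: 301

Each post office is assigned to its cheapest site among the open ones.
{A, B, D, E, F}: Z1→A 2·4=8, Z2→B 3·23=69, Z3→E 6·6=36, Z4→F 8·19=152. Service 265; fixed 36; total 301.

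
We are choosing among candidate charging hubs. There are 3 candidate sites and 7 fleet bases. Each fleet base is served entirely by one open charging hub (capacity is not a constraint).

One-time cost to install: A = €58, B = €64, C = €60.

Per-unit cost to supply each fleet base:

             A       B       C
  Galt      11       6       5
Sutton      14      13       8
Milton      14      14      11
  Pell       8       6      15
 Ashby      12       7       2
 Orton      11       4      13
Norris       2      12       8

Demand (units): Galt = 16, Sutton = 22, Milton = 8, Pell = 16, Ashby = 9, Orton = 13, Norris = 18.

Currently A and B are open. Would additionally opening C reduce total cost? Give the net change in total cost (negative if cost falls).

Current service cost with {A, B}: 741.
Adding C: each fleet base re-picks its cheapest; new service cost 546, saving 195.
Extra fixed cost: 60. Net change = 60 − 195 = -135.
(Totals: 863 → 728.)

Yes — net change −135 (cost falls by 135).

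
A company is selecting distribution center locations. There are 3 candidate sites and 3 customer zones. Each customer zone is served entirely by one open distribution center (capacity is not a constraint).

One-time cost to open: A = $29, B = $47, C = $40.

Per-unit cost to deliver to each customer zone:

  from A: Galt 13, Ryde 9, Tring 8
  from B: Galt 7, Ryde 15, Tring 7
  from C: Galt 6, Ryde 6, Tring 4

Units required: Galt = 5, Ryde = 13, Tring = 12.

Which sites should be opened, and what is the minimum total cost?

Open C only; minimum total cost 196.

For any fixed open set, each customer zone goes to its cheapest open site; total = fixed + service.
{C}: Galt→C 6·5=30, Ryde→C 6·13=78, Tring→C 4·12=48. Service 156; fixed 40; total 196.
{A, C}: Galt→C 6·5=30, Ryde→C 6·13=78, Tring→C 4·12=48. Service 156; fixed 69; total 225.
{B, C}: service 156 + fixed 87 = 243
{A, B, C}: Galt→C 6·5=30, Ryde→C 6·13=78, Tring→C 4·12=48. Service 156; fixed 116; total 272.
(All 7 nonempty subsets were checked; C only is lowest.)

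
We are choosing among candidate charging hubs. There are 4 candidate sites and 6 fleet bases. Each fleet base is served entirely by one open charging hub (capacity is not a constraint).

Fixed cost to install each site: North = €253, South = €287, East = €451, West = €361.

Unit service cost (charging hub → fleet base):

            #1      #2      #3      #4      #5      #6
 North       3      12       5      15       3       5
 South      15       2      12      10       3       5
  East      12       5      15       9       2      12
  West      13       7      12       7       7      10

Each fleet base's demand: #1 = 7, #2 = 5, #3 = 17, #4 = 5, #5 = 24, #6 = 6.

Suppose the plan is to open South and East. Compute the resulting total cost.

Total cost: 1159

Each fleet base is assigned to its cheapest site among the open ones.
{South, East}: #1→East 12·7=84, #2→South 2·5=10, #3→South 12·17=204, #4→East 9·5=45, #5→East 2·24=48, #6→South 5·6=30. Service 421; fixed 738; total 1159.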